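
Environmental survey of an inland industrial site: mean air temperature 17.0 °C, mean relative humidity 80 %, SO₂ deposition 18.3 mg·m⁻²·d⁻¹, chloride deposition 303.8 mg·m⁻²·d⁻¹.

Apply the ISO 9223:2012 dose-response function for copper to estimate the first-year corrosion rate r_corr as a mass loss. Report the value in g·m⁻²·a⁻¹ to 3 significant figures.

copper: f(T) = -0.080·(T−10) [T>10 °C] = -0.5600
  Pd branch = 0.0053·Pd^0.26·e^(0.059·RH+f) = 0.7231 μm/a
  Sd branch = 0.01025·Sd^0.27·e^(0.036·RH+0.049·T) = 1.966 μm/a
  sum: 0.7231 + 1.966 → r_corr = 2.689 μm/a
Convert to mass loss: 2.689 μm/a × 8.96 g/cm³ = 24.09 g·m⁻²·a⁻¹

r_corr = 24.1 g·m⁻²·a⁻¹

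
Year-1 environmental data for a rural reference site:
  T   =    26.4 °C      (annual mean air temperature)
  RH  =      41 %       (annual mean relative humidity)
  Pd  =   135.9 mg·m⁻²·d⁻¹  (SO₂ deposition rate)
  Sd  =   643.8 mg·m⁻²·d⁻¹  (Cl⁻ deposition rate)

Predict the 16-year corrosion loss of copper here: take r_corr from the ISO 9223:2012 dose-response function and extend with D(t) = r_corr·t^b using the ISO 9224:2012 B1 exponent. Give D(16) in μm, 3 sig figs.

D(16) = 6.32 μm

copper: temperature factor f = -0.080·(16.4) = -1.3120
  SO₂ term: 0.0053·135.9^0.26·exp(0.059·41-1.3120) = 0.0575
  Sd branch = 0.01025·Sd^0.27·e^(0.036·RH+0.049·T) = 0.9374 μm/a
  sum: 0.0575 + 0.9374 → r_corr = 0.9949 μm/a
ISO 9224: D(t) = r_corr · t^b with b = 0.667 (copper, B1)
  D(16) = 0.9949 × 16^0.667 = 0.9949 × 6.355 = 6.323 μm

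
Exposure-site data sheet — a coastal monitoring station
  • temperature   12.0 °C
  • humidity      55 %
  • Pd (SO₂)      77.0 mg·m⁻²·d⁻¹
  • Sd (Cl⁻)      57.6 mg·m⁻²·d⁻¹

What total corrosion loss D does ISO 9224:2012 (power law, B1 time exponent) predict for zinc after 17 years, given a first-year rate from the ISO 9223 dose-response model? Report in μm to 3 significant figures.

D(17) = 17.1 μm

zinc: T>10 °C ⇒ hinge -0.071·(12.0−10) = -0.1420
  Pd branch = 0.0129·Pd^0.44·e^(0.046·RH+f) = 0.95 μm/a
  Sd branch = 0.0175·Sd^0.57·e^(0.008·RH+0.085·T) = 0.7595 μm/a
  sum: 0.95 + 0.7595 → r_corr = 1.71 μm/a
ISO 9224: D(t) = r_corr · t^b with b = 0.813 (zinc, B1)
  D(17) = 1.71 × 17^0.813 = 1.71 × 10.01 = 17.11 μm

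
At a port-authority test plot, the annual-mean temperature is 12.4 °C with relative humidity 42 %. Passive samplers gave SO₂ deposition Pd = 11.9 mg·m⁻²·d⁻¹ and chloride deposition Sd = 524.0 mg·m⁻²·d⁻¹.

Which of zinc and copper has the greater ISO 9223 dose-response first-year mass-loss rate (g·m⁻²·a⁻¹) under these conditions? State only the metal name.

zinc

zinc: temperature factor f = -0.071·(2.4) = -0.1704
  SO₂ term: 0.0129·11.9^0.44·exp(0.046·42-0.1704) = 0.2233
  Cl⁻ term: 0.0175·524.0^0.57·exp(0.008·42+0.085·12.4) = 2.493
  sum: 0.2233 + 2.493 → r_corr = 2.716 μm/a
  mass loss = 2.716 μm/a × 7.14 g/cm³ = 19.39 g·m⁻²·a⁻¹
copper: T>10 °C ⇒ hinge -0.080·(12.4−10) = -0.1920
  SO₂ term: 0.0053·11.9^0.26·exp(0.059·42-0.1920) = 0.09925
  Cl⁻ term: 0.01025·524.0^0.27·exp(0.036·42+0.049·12.4) = 0.4629
  sum: 0.09925 + 0.4629 → r_corr = 0.5621 μm/a
  mass loss = 0.5621 μm/a × 8.96 g/cm³ = 5.037 g·m⁻²·a⁻¹
Ordering by g·m⁻²·a⁻¹: zinc (19.4) > copper (5.04)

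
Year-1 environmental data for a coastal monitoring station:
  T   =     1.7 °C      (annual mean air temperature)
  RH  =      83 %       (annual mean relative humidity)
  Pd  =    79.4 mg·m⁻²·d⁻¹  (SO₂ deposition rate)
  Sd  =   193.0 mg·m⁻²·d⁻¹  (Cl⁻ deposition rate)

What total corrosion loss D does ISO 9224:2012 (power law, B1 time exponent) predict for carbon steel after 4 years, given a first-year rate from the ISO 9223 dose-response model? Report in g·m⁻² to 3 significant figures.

carbon steel: T≤10 °C ⇒ hinge +0.150·(1.7−10) = -1.2450
  SO₂ term: 1.77·79.4^0.52·exp(0.02·83-1.2450) = 26.07
  Sd branch = 0.102·Sd^0.62·e^(0.033·RH+0.04·T) = 44.13 μm/a
  sum: 26.07 + 44.13 → r_corr = 70.2 μm/a
Power-law: D(4) = r_corr · 4^0.523
  D(4) = 70.2 × 4^0.523 = 70.2 × 2.065 = 144.9 μm
  Mass loss = 144.9 μm × 7.85 g/cm³ = 1138 g·m⁻²

D(4) = 1.14e+03 g·m⁻²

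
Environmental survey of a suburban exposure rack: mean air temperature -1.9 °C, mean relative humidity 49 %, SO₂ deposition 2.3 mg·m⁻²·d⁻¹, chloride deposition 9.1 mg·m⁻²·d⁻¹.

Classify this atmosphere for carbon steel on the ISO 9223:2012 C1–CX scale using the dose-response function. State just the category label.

C2

carbon steel: temperature factor f = +0.150·(-11.9) = -1.7850
  SO₂ term: 1.77·2.3^0.52·exp(0.02·49-1.7850) = 1.22
  Sd branch = 0.102·Sd^0.62·e^(0.033·RH+0.04·T) = 1.873 μm/a
  sum: 1.22 + 1.873 → r_corr = 3.093 μm/a
Category bounds: 1.3…25 μm/a bracket r_corr ⇒ C2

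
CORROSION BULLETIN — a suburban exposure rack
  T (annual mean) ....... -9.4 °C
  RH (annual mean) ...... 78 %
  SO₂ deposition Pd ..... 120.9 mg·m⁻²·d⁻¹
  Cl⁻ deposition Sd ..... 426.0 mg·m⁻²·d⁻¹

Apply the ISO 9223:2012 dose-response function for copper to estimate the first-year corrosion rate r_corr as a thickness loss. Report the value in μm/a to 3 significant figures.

r_corr = 0.709 μm/a

copper: f(T) = +0.126·(T−10) [T≤10 °C] = -2.4444
  sulphur-dioxide contribution → 0.1595 μm/a
  chloride contribution → 0.5497 μm/a
  ⇒ r_corr(copper) = 0.7092 μm/a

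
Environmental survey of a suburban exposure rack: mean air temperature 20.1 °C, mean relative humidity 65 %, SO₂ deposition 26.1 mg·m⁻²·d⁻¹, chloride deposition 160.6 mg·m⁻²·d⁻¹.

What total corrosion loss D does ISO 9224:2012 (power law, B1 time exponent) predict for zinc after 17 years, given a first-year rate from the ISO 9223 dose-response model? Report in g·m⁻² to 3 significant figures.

zinc: temperature factor f = -0.071·(10.1) = -0.7171
  SO₂ term: 0.0129·26.1^0.44·exp(0.046·65-0.7171) = 0.526
  Cl⁻ term: 0.0175·160.6^0.57·exp(0.008·65+0.085·20.1) = 2.939
  sum: 0.526 + 2.939 → r_corr = 3.465 μm/a
Power-law: D(17) = r_corr · 17^0.813
  D(17) = 3.465 × 17^0.813 = 3.465 × 10.01 = 34.67 μm
  Mass loss = 34.67 μm × 7.14 g/cm³ = 247.6 g·m⁻²

D(17) = 248 g·m⁻²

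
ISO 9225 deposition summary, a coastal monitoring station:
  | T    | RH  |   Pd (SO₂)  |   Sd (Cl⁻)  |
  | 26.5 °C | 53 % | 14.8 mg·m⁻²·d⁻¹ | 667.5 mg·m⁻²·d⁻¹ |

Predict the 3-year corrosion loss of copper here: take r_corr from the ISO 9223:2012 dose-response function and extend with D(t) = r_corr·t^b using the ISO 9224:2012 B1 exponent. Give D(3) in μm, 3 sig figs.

D(3) = 3.18 μm

copper: f(T) = -0.080·(T−10) [T>10 °C] = -1.3200
  sulphur-dioxide contribution → 0.06506 μm/a
  chloride contribution → 1.465 μm/a
  ⇒ r_corr(copper) = 1.53 μm/a
Long-term exponent b (ISO 9224 Table 2, B1) = 0.667
  D(3) = 1.53 × 3^0.667 = 1.53 × 2.081 = 3.184 μm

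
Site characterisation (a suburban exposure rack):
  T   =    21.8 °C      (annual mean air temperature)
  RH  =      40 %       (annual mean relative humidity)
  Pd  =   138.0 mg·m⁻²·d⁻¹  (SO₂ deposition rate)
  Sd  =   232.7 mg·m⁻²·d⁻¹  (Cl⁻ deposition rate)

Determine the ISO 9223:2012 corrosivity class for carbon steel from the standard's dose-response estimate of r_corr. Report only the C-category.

C4

carbon steel: temperature factor f = -0.054·(11.8) = -0.6372
  sulphur-dioxide contribution → 27 μm/a
  chloride contribution → 26.79 μm/a
  ⇒ r_corr(carbon steel) = 53.79 μm/a
ISO 9223 Table 2 (carbon steel): 50 < 53.8 ≤ 80 μm/a ⇒ C4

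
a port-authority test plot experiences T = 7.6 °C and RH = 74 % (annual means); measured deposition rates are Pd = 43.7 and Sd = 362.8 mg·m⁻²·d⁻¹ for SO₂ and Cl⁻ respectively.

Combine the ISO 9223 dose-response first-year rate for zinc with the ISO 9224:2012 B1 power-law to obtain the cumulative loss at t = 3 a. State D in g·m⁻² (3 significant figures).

D(3) = 62.9 g·m⁻²

zinc: f(T) = +0.038·(T−10) [T≤10 °C] = -0.0912
  Pd branch = 0.0129·Pd^0.44·e^(0.046·RH+f) = 1.867 μm/a
  Sd branch = 0.0175·Sd^0.57·e^(0.008·RH+0.085·T) = 1.737 μm/a
  r_corr = 1.867 + 1.737 = 3.604 μm/a
Long-term exponent b (ISO 9224 Table 2, B1) = 0.813
  D(3) = 3.604 × 3^0.813 = 3.604 × 2.443 = 8.803 μm
  Mass loss = 8.803 μm × 7.14 g/cm³ = 62.85 g·m⁻²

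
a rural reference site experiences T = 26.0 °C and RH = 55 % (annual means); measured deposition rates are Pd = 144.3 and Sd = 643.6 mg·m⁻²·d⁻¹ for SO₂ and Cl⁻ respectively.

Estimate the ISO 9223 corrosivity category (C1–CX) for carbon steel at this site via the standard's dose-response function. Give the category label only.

C5

carbon steel: T>10 °C ⇒ hinge -0.054·(26.0−10) = -0.8640
  Pd branch = 1.77·Pd^0.52·e^(0.02·RH+f) = 29.74 μm/a
  Sd branch = 0.102·Sd^0.62·e^(0.033·RH+0.04·T) = 97.69 μm/a
  sum: 29.74 + 97.69 → r_corr = 127.4 μm/a
ISO 9223 Table 2 (carbon steel): 80 < 127 ≤ 200 μm/a ⇒ C5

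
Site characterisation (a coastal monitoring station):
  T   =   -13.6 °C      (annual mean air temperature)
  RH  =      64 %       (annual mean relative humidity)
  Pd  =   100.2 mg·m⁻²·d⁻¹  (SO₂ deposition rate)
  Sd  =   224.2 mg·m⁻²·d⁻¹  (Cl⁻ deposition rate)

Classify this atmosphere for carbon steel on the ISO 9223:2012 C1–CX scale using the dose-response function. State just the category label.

carbon steel: T≤10 °C ⇒ hinge +0.150·(-13.6−10) = -3.5400
  SO₂ term: 1.77·100.2^0.52·exp(0.02·64-3.5400) = 2.027
  Cl⁻ term: 0.102·224.2^0.62·exp(0.033·64+0.04·-13.6) = 14.03
  sum: 2.027 + 14.03 → r_corr = 16.05 μm/a
ISO 9223 Table 2 (carbon steel): 1.3 < 16.1 ≤ 25 μm/a ⇒ C2

C2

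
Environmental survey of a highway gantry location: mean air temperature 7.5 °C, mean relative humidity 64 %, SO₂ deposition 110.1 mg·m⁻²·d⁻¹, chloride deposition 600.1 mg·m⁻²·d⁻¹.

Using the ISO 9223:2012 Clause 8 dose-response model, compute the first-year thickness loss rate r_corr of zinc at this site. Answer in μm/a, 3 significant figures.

r_corr = 3.88 μm/a

zinc: T≤10 °C ⇒ hinge +0.038·(7.5−10) = -0.0950
  SO₂ term: 0.0129·110.1^0.44·exp(0.046·64-0.0950) = 1.763
  Cl⁻ term: 0.0175·600.1^0.57·exp(0.008·64+0.085·7.5) = 2.118
  sum: 1.763 + 2.118 → r_corr = 3.881 μm/a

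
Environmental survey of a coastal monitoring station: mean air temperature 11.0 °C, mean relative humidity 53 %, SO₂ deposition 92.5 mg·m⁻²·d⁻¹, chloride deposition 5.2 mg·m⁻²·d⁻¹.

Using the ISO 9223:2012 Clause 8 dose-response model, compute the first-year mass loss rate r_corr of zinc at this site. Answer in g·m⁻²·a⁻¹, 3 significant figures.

r_corr = 8.45 g·m⁻²·a⁻¹

zinc: T>10 °C ⇒ hinge -0.071·(11.0−10) = -0.0710
  Pd branch = 0.0129·Pd^0.44·e^(0.046·RH+f) = 1.008 μm/a
  Sd branch = 0.0175·Sd^0.57·e^(0.008·RH+0.085·T) = 0.1743 μm/a
  sum: 1.008 + 0.1743 → r_corr = 1.183 μm/a
Convert to mass loss: 1.183 μm/a × 7.14 g/cm³ = 8.445 g·m⁻²·a⁻¹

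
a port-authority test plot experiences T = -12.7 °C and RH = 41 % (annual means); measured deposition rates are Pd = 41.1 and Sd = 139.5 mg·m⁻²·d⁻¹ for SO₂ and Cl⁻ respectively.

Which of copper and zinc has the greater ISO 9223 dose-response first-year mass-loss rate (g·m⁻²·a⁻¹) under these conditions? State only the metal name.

zinc

copper: temperature factor f = +0.126·(-22.7) = -2.8602
  Pd branch = 0.0053·Pd^0.26·e^(0.059·RH+f) = 0.008959 μm/a
  Cl⁻ term: 0.01025·139.5^0.27·exp(0.036·41+0.049·-12.7) = 0.09131
  sum: 0.008959 + 0.09131 → r_corr = 0.1003 μm/a
  mass loss = 0.1003 μm/a × 8.96 g/cm³ = 0.8984 g·m⁻²·a⁻¹
zinc: f(T) = +0.038·(T−10) [T≤10 °C] = -0.8626
  Pd branch = 0.0129·Pd^0.44·e^(0.046·RH+f) = 0.1841 μm/a
  Cl⁻ term: 0.0175·139.5^0.57·exp(0.008·41+0.085·-12.7) = 0.1377
  sum: 0.1841 + 0.1377 → r_corr = 0.3219 μm/a
  mass loss = 0.3219 μm/a × 7.14 g/cm³ = 2.298 g·m⁻²·a⁻¹
Ordering by g·m⁻²·a⁻¹: zinc (2.3) > copper (0.898)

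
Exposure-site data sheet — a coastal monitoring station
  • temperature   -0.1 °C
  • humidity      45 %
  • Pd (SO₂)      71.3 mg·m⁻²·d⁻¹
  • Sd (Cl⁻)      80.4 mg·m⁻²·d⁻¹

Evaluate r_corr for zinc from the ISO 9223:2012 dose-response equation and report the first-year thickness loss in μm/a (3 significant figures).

r_corr = 0.758 μm/a

zinc: f(T) = +0.038·(T−10) [T≤10 °C] = -0.3838
  SO₂ term: 0.0129·71.3^0.44·exp(0.046·45-0.3838) = 0.4553
  Sd branch = 0.0175·Sd^0.57·e^(0.008·RH+0.085·T) = 0.3032 μm/a
  sum: 0.4553 + 0.3032 → r_corr = 0.7584 μm/a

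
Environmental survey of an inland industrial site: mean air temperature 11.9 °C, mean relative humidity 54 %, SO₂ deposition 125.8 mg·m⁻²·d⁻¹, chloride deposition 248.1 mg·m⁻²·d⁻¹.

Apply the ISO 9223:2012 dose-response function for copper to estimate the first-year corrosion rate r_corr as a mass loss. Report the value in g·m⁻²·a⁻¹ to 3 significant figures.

r_corr = 8.56 g·m⁻²·a⁻¹

copper: f(T) = -0.080·(T−10) [T>10 °C] = -0.1520
  Pd branch = 0.0053·Pd^0.26·e^(0.059·RH+f) = 0.3871 μm/a
  Cl⁻ term: 0.01025·248.1^0.27·exp(0.036·54+0.049·11.9) = 0.5686
  sum: 0.3871 + 0.5686 → r_corr = 0.9557 μm/a
Convert to mass loss: 0.9557 μm/a × 8.96 g/cm³ = 8.563 g·m⁻²·a⁻¹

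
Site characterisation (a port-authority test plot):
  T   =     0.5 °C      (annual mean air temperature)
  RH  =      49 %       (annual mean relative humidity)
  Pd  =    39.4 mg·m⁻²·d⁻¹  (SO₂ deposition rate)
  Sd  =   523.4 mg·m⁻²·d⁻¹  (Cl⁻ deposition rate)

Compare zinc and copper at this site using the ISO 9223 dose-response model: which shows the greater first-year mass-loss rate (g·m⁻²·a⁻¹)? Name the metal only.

zinc

zinc: T≤10 °C ⇒ hinge +0.038·(0.5−10) = -0.3610
  Pd branch = 0.0129·Pd^0.44·e^(0.046·RH+f) = 0.4312 μm/a
  Cl⁻ term: 0.0175·523.4^0.57·exp(0.008·49+0.085·0.5) = 0.9582
  r_corr = 0.4312 + 0.9582 = 1.389 μm/a
  mass loss = 1.389 μm/a × 7.14 g/cm³ = 9.921 g·m⁻²·a⁻¹
copper: f(T) = +0.126·(T−10) [T≤10 °C] = -1.1970
  SO₂ term: 0.0053·39.4^0.26·exp(0.059·49-1.1970) = 0.07495
  Cl⁻ term: 0.01025·523.4^0.27·exp(0.036·49+0.049·0.5) = 0.3323
  r_corr = 0.07495 + 0.3323 = 0.4073 μm/a
  mass loss = 0.4073 μm/a × 8.96 g/cm³ = 3.649 g·m⁻²·a⁻¹
Ordering by g·m⁻²·a⁻¹: zinc (9.92) > copper (3.65)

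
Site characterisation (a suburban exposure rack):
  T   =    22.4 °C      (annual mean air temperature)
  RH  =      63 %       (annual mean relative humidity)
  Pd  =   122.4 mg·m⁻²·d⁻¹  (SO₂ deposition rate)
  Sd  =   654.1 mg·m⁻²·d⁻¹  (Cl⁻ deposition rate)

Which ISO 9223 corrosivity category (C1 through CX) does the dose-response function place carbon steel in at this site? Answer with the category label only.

carbon steel: f(T) = -0.054·(T−10) [T>10 °C] = -0.6696
  SO₂ term: 1.77·122.4^0.52·exp(0.02·63-0.6696) = 38.91
  Cl⁻ term: 0.102·654.1^0.62·exp(0.033·63+0.04·22.4) = 111.3
  r_corr = 38.91 + 111.3 = 150.2 μm/a
150 μm/a falls in (80, 200] for carbon steel → category C5

C5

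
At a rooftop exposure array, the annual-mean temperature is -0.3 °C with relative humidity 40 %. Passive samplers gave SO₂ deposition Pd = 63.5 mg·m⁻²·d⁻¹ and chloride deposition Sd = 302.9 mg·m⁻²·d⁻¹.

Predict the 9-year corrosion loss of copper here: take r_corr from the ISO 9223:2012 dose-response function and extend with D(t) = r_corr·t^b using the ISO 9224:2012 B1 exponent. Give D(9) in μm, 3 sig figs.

copper: temperature factor f = +0.126·(-10.3) = -1.2978
  SO₂ term: 0.0053·63.5^0.26·exp(0.059·40-1.2978) = 0.04511
  Sd branch = 0.01025·Sd^0.27·e^(0.036·RH+0.049·T) = 0.1994 μm/a
  sum: 0.04511 + 0.1994 → r_corr = 0.2445 μm/a
Power-law: D(9) = r_corr · 9^0.667
  D(9) = 0.2445 × 9^0.667 = 0.2445 × 4.33 = 1.059 μm

D(9) = 1.06 μm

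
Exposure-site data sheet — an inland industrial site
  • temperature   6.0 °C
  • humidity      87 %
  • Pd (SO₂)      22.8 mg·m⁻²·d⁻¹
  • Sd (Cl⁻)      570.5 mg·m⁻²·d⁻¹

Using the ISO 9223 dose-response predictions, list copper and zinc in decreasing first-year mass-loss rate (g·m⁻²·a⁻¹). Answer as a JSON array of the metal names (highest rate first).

["zinc", "copper"]

copper: T≤10 °C ⇒ hinge +0.126·(6.0−10) = -0.5040
  sulphur-dioxide contribution → 1.224 μm/a
  chloride contribution → 1.749 μm/a
  total first-year rate 2.973 μm/a
  mass loss = 2.973 μm/a × 8.96 g/cm³ = 26.64 g·m⁻²·a⁻¹
zinc: temperature factor f = +0.038·(-4.0) = -0.1520
  sulphur-dioxide contribution → 2.399 μm/a
  chloride contribution → 2.177 μm/a
  total first-year rate 4.576 μm/a
  mass loss = 4.576 μm/a × 7.14 g/cm³ = 32.68 g·m⁻²·a⁻¹
Ordering by g·m⁻²·a⁻¹: zinc (32.7) > copper (26.6)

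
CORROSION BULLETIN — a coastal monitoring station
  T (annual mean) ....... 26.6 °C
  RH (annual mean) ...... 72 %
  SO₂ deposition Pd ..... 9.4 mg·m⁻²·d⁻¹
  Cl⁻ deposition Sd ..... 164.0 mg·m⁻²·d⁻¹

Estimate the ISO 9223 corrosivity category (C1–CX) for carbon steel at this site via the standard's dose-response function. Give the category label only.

C5

carbon steel: f(T) = -0.054·(T−10) [T>10 °C] = -0.8964
  sulphur-dioxide contribution → 9.774 μm/a
  chloride contribution → 75.12 μm/a
  ⇒ r_corr(carbon steel) = 84.9 μm/a
ISO 9223 Table 2 (carbon steel): 80 < 84.9 ≤ 200 μm/a ⇒ C5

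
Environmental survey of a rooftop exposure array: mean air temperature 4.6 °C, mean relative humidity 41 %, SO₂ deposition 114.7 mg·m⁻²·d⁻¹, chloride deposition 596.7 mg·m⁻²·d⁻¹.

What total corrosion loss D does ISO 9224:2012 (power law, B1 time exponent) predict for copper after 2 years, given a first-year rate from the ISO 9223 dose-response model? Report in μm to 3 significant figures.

copper: T≤10 °C ⇒ hinge +0.126·(4.6−10) = -0.6804
  Pd branch = 0.0053·Pd^0.26·e^(0.059·RH+f) = 0.1035 μm/a
  Sd branch = 0.01025·Sd^0.27·e^(0.036·RH+0.049·T) = 0.3156 μm/a
  sum: 0.1035 + 0.3156 → r_corr = 0.419 μm/a
ISO 9224: D(t) = r_corr · t^b with b = 0.667 (copper, B1)
  D(2) = 0.419 × 2^0.667 = 0.419 × 1.588 = 0.6653 μm

D(2) = 0.665 μm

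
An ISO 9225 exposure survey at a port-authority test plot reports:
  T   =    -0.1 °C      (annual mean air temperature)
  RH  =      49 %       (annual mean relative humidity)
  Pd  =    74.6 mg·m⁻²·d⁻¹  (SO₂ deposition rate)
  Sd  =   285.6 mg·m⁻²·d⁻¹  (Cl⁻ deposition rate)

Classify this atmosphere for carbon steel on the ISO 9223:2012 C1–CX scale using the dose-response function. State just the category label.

carbon steel: temperature factor f = +0.150·(-10.1) = -1.5150
  sulphur-dioxide contribution → 9.76 μm/a
  chloride contribution → 17.05 μm/a
  ⇒ r_corr(carbon steel) = 26.81 μm/a
Category bounds: 25…50 μm/a bracket r_corr ⇒ C3

C3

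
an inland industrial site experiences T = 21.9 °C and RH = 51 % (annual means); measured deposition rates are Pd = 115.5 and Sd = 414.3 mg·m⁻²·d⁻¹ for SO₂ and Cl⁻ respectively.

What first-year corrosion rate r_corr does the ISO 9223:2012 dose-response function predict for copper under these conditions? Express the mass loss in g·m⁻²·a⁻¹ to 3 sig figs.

copper: temperature factor f = -0.080·(11.9) = -0.9520
  sulphur-dioxide contribution → 0.1425 μm/a
  chloride contribution → 0.9568 μm/a
  ⇒ r_corr(copper) = 1.099 μm/a
Convert to mass loss: 1.099 μm/a × 8.96 g/cm³ = 9.85 g·m⁻²·a⁻¹

r_corr = 9.85 g·m⁻²·a⁻¹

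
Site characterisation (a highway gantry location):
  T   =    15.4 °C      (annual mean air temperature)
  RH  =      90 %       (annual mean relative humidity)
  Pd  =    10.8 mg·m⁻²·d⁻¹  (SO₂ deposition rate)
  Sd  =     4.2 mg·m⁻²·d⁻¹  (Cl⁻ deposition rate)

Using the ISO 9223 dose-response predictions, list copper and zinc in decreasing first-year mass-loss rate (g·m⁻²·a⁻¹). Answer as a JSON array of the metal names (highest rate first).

copper: T>10 °C ⇒ hinge -0.080·(15.4−10) = -0.4320
  Pd branch = 0.0053·Pd^0.26·e^(0.059·RH+f) = 1.293 μm/a
  Sd branch = 0.01025·Sd^0.27·e^(0.036·RH+0.049·T) = 0.82 μm/a
  r_corr = 1.293 + 0.82 = 2.113 μm/a
  mass loss = 2.113 μm/a × 8.96 g/cm³ = 18.93 g·m⁻²·a⁻¹
zinc: temperature factor f = -0.071·(5.4) = -0.3834
  Pd branch = 0.0129·Pd^0.44·e^(0.046·RH+f) = 1.573 μm/a
  Sd branch = 0.0175·Sd^0.57·e^(0.008·RH+0.085·T) = 0.3016 μm/a
  r_corr = 1.573 + 0.3016 = 1.875 μm/a
  mass loss = 1.875 μm/a × 7.14 g/cm³ = 13.39 g·m⁻²·a⁻¹
Ordering by g·m⁻²·a⁻¹: copper (18.9) > zinc (13.4)

["copper", "zinc"]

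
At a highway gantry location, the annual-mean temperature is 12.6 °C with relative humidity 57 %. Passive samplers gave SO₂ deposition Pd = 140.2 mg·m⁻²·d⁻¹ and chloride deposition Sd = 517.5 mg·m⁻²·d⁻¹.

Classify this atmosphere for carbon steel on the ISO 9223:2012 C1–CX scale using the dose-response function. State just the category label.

carbon steel: T>10 °C ⇒ hinge -0.054·(12.6−10) = -0.1404
  SO₂ term: 1.77·140.2^0.52·exp(0.02·57-0.1404) = 62.86
  Cl⁻ term: 0.102·517.5^0.62·exp(0.033·57+0.04·12.6) = 53.34
  r_corr = 62.86 + 53.34 = 116.2 μm/a
116 μm/a falls in (80, 200] for carbon steel → category C5

C5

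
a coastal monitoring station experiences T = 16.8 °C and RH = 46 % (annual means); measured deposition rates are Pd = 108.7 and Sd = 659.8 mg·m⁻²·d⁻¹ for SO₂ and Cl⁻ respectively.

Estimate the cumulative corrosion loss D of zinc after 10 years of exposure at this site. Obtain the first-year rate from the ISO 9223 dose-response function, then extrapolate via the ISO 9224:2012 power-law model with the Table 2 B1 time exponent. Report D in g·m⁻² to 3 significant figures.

D(10) = 222 g·m⁻²

zinc: T>10 °C ⇒ hinge -0.071·(16.8−10) = -0.4828
  Pd branch = 0.0129·Pd^0.44·e^(0.046·RH+f) = 0.5198 μm/a
  Cl⁻ term: 0.0175·659.8^0.57·exp(0.008·46+0.085·16.8) = 4.267
  r_corr = 0.5198 + 4.267 = 4.787 μm/a
Long-term exponent b (ISO 9224 Table 2, B1) = 0.813
  D(10) = 4.787 × 10^0.813 = 4.787 × 6.501 = 31.12 μm
  Mass loss = 31.12 μm × 7.14 g/cm³ = 222.2 g·m⁻²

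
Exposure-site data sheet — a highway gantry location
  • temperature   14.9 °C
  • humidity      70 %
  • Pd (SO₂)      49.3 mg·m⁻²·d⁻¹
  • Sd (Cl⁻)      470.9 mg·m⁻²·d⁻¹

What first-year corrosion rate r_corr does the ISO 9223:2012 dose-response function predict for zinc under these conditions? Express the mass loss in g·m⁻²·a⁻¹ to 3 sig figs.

r_corr = 35.0 g·m⁻²·a⁻¹

zinc: T>10 °C ⇒ hinge -0.071·(14.9−10) = -0.3479
  SO₂ term: 0.0129·49.3^0.44·exp(0.046·70-0.3479) = 1.267
  Sd branch = 0.0175·Sd^0.57·e^(0.008·RH+0.085·T) = 3.629 μm/a
  r_corr = 1.267 + 3.629 = 4.897 μm/a
Convert to mass loss: 4.897 μm/a × 7.14 g/cm³ = 34.96 g·m⁻²·a⁻¹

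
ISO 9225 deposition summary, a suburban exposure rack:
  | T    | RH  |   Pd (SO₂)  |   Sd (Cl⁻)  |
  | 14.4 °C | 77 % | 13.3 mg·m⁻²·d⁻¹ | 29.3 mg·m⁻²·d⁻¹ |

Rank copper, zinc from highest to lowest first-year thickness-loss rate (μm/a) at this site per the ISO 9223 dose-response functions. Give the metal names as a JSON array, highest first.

copper: f(T) = -0.080·(T−10) [T>10 °C] = -0.3520
  sulphur-dioxide contribution → 0.6864 μm/a
  chloride contribution → 0.8262 μm/a
  total first-year rate 1.513 μm/a
zinc: f(T) = -0.071·(T−10) [T>10 °C] = -0.3124
  sulphur-dioxide contribution → 1.018 μm/a
  chloride contribution → 0.7555 μm/a
  total first-year rate 1.773 μm/a
Ordering by μm/a: zinc (1.77) > copper (1.51)

["zinc", "copper"]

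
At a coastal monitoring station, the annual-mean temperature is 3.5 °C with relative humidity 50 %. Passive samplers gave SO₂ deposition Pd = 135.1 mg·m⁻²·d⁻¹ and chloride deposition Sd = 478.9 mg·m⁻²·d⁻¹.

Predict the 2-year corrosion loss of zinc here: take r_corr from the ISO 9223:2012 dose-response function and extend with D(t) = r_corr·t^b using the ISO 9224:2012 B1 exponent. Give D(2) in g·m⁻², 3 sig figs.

zinc: f(T) = +0.038·(T−10) [T≤10 °C] = -0.2470
  sulphur-dioxide contribution → 0.8703 μm/a
  chloride contribution → 1.185 μm/a
  ⇒ r_corr(zinc) = 2.055 μm/a
Long-term exponent b (ISO 9224 Table 2, B1) = 0.813
  D(2) = 2.055 × 2^0.813 = 2.055 × 1.757 = 3.611 μm
  Mass loss = 3.611 μm × 7.14 g/cm³ = 25.78 g·m⁻²

D(2) = 25.8 g·m⁻²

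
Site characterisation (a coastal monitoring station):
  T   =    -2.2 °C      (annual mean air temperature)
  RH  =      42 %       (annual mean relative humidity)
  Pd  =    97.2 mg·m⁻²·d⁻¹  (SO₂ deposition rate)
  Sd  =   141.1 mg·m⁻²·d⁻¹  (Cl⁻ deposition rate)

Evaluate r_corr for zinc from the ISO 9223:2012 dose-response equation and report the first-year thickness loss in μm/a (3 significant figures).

r_corr = 0.761 μm/a

zinc: T≤10 °C ⇒ hinge +0.038·(-2.2−10) = -0.4636
  sulphur-dioxide contribution → 0.4196 μm/a
  chloride contribution → 0.3412 μm/a
  ⇒ r_corr(zinc) = 0.7608 μm/a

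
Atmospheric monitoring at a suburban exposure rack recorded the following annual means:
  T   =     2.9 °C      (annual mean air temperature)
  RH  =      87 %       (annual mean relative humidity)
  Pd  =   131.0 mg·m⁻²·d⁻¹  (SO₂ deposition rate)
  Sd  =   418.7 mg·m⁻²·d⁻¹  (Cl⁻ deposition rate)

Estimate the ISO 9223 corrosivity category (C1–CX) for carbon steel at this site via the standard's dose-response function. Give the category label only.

C5

carbon steel: temperature factor f = +0.150·(-7.1) = -1.0650
  Pd branch = 1.77·Pd^0.52·e^(0.02·RH+f) = 43.86 μm/a
  Cl⁻ term: 0.102·418.7^0.62·exp(0.033·87+0.04·2.9) = 85.39
  sum: 43.86 + 85.39 → r_corr = 129.3 μm/a
129 μm/a falls in (80, 200] for carbon steel → category C5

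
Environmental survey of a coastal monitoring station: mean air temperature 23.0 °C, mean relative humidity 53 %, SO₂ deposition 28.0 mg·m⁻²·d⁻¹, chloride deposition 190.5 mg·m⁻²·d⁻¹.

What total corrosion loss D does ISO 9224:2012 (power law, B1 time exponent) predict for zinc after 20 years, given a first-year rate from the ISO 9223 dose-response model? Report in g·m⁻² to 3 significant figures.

zinc: f(T) = -0.071·(T−10) [T>10 °C] = -0.9230
  sulphur-dioxide contribution → 0.2543 μm/a
  chloride contribution → 3.765 μm/a
  ⇒ r_corr(zinc) = 4.019 μm/a
Long-term exponent b (ISO 9224 Table 2, B1) = 0.813
  D(20) = 4.019 × 20^0.813 = 4.019 × 11.42 = 45.91 μm
  Mass loss = 45.91 μm × 7.14 g/cm³ = 327.8 g·m⁻²

D(20) = 328 g·m⁻²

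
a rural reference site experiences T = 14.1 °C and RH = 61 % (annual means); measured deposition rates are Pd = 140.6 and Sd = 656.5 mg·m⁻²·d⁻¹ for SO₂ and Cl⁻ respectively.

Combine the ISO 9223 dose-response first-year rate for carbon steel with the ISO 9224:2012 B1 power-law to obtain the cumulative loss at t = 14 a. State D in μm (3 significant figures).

carbon steel: temperature factor f = -0.054·(4.1) = -0.2214
  SO₂ term: 1.77·140.6^0.52·exp(0.02·61-0.2214) = 62.89
  Sd branch = 0.102·Sd^0.62·e^(0.033·RH+0.04·T) = 74.9 μm/a
  sum: 62.89 + 74.9 → r_corr = 137.8 μm/a
Long-term exponent b (ISO 9224 Table 2, B1) = 0.523
  D(14) = 137.8 × 14^0.523 = 137.8 × 3.976 = 547.8 μm

D(14) = 548 μm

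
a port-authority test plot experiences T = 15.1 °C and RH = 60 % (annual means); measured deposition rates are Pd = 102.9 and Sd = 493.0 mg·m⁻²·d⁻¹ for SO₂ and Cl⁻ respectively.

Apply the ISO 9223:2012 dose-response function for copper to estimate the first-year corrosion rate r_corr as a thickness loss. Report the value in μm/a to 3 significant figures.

copper: f(T) = -0.080·(T−10) [T>10 °C] = -0.4080
  Pd branch = 0.0053·Pd^0.26·e^(0.059·RH+f) = 0.4052 μm/a
  Cl⁻ term: 0.01025·493.0^0.27·exp(0.036·60+0.049·15.1) = 0.9936
  sum: 0.4052 + 0.9936 → r_corr = 1.399 μm/a

r_corr = 1.40 μm/a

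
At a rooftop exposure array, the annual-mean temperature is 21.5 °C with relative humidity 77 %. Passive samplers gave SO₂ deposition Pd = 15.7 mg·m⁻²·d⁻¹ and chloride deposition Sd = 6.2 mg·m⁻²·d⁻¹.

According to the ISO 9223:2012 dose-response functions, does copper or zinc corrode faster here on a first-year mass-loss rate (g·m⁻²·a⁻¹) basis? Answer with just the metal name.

copper: f(T) = -0.080·(T−10) [T>10 °C] = -0.9200
  sulphur-dioxide contribution → 0.4061 μm/a
  chloride contribution → 0.7692 μm/a
  total first-year rate 1.175 μm/a
  mass loss = 1.175 μm/a × 8.96 g/cm³ = 10.53 g·m⁻²·a⁻¹
zinc: temperature factor f = -0.071·(11.5) = -0.8165
  sulphur-dioxide contribution → 0.6614 μm/a
  chloride contribution → 0.57 μm/a
  ⇒ r_corr(zinc) = 1.231 μm/a
  mass loss = 1.231 μm/a × 7.14 g/cm³ = 8.792 g·m⁻²·a⁻¹
Ordering by g·m⁻²·a⁻¹: copper (10.5) > zinc (8.79)

copper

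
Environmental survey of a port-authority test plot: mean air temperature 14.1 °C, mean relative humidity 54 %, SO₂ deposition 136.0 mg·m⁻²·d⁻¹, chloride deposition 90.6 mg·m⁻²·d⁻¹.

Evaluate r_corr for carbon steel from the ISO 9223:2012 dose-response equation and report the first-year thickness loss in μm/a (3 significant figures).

r_corr = 71.2 μm/a

carbon steel: T>10 °C ⇒ hinge -0.054·(14.1−10) = -0.2214
  SO₂ term: 1.77·136.0^0.52·exp(0.02·54-0.2214) = 53.74
  Sd branch = 0.102·Sd^0.62·e^(0.033·RH+0.04·T) = 17.41 μm/a
  sum: 53.74 + 17.41 → r_corr = 71.15 μm/a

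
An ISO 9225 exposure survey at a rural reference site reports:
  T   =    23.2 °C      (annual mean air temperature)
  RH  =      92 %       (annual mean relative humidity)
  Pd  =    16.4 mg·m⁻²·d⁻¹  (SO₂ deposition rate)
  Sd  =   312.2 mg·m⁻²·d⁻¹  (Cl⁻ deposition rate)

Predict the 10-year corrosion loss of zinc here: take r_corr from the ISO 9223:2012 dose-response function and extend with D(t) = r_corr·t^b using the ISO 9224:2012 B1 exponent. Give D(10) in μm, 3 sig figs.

zinc: T>10 °C ⇒ hinge -0.071·(23.2−10) = -0.9372
  SO₂ term: 0.0129·16.4^0.44·exp(0.046·92-0.9372) = 1.191
  Sd branch = 0.0175·Sd^0.57·e^(0.008·RH+0.085·T) = 6.933 μm/a
  r_corr = 1.191 + 6.933 = 8.125 μm/a
Long-term exponent b (ISO 9224 Table 2, B1) = 0.813
  D(10) = 8.125 × 10^0.813 = 8.125 × 6.501 = 52.82 μm

D(10) = 52.8 μm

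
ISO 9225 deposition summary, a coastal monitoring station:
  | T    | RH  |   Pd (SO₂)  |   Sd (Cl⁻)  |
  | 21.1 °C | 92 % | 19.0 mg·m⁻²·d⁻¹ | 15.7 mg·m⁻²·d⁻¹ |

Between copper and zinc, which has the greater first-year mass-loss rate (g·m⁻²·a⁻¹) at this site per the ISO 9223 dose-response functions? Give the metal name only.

copper

copper: f(T) = -0.080·(T−10) [T>10 °C] = -0.8880
  sulphur-dioxide contribution → 1.068 μm/a
  chloride contribution → 1.663 μm/a
  total first-year rate 2.731 μm/a
  mass loss = 2.731 μm/a × 8.96 g/cm³ = 24.47 g·m⁻²·a⁻¹
zinc: temperature factor f = -0.071·(11.1) = -0.7881
  sulphur-dioxide contribution → 1.475 μm/a
  chloride contribution → 1.055 μm/a
  ⇒ r_corr(zinc) = 2.53 μm/a
  mass loss = 2.53 μm/a × 7.14 g/cm³ = 18.07 g·m⁻²·a⁻¹
Ordering by g·m⁻²·a⁻¹: copper (24.5) > zinc (18.1)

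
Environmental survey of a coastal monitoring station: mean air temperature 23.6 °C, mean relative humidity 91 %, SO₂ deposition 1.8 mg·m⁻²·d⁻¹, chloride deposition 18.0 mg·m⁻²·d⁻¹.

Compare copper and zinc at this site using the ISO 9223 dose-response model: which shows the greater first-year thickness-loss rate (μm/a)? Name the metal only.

copper: T>10 °C ⇒ hinge -0.080·(23.6−10) = -1.0880
  SO₂ term: 0.0053·1.8^0.26·exp(0.059·91-1.0880) = 0.4465
  Sd branch = 0.01025·Sd^0.27·e^(0.036·RH+0.049·T) = 1.882 μm/a
  sum: 0.4465 + 1.882 → r_corr = 2.329 μm/a
zinc: temperature factor f = -0.071·(13.6) = -0.9656
  SO₂ term: 0.0129·1.8^0.44·exp(0.046·91-0.9656) = 0.4183
  Sd branch = 0.0175·Sd^0.57·e^(0.008·RH+0.085·T) = 1.399 μm/a
  sum: 0.4183 + 1.399 → r_corr = 1.818 μm/a
Ordering by μm/a: copper (2.33) > zinc (1.82)

copper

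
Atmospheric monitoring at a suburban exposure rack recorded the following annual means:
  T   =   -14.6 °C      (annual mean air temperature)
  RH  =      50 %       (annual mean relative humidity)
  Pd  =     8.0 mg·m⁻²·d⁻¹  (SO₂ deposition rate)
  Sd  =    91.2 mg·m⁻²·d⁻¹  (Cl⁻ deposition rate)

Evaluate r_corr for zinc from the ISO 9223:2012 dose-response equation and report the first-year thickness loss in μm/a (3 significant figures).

zinc: T≤10 °C ⇒ hinge +0.038·(-14.6−10) = -0.9348
  SO₂ term: 0.0129·8.0^0.44·exp(0.046·50-0.9348) = 0.1261
  Sd branch = 0.0175·Sd^0.57·e^(0.008·RH+0.085·T) = 0.09885 μm/a
  r_corr = 0.1261 + 0.09885 = 0.225 μm/a

r_corr = 0.225 μm/a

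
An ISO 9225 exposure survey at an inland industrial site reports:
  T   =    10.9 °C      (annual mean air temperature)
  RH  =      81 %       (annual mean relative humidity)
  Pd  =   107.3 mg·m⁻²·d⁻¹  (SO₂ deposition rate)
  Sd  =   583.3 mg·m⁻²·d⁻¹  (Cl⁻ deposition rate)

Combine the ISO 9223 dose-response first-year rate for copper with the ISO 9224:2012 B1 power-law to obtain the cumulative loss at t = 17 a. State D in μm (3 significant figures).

copper: temperature factor f = -0.080·(0.9) = -0.0720
  SO₂ term: 0.0053·107.3^0.26·exp(0.059·81-0.0720) = 1.979
  Cl⁻ term: 0.01025·583.3^0.27·exp(0.036·81+0.049·10.9) = 1.802
  sum: 1.979 + 1.802 → r_corr = 3.782 μm/a
Long-term exponent b (ISO 9224 Table 2, B1) = 0.667
  D(17) = 3.782 × 17^0.667 = 3.782 × 6.618 = 25.03 μm

D(17) = 25.0 μm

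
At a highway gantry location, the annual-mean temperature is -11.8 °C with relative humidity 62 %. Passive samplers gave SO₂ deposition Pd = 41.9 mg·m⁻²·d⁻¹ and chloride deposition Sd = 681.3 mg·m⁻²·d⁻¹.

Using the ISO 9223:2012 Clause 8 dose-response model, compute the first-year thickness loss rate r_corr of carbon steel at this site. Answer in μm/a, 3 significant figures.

r_corr = 29.7 μm/a

carbon steel: T≤10 °C ⇒ hinge +0.150·(-11.8−10) = -3.2700
  sulphur-dioxide contribution → 1.621 μm/a
  chloride contribution → 28.11 μm/a
  ⇒ r_corr(carbon steel) = 29.73 μm/a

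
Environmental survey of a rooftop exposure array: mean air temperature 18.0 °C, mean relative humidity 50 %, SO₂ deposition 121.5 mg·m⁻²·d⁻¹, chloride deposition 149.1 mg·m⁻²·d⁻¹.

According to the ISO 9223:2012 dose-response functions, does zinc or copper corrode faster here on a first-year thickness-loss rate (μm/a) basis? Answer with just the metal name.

zinc

zinc: T>10 °C ⇒ hinge -0.071·(18.0−10) = -0.5680
  Pd branch = 0.0129·Pd^0.44·e^(0.046·RH+f) = 0.6026 μm/a
  Sd branch = 0.0175·Sd^0.57·e^(0.008·RH+0.085·T) = 2.09 μm/a
  sum: 0.6026 + 2.09 → r_corr = 2.692 μm/a
copper: T>10 °C ⇒ hinge -0.080·(18.0−10) = -0.6400
  Pd branch = 0.0053·Pd^0.26·e^(0.059·RH+f) = 0.186 μm/a
  Sd branch = 0.01025·Sd^0.27·e^(0.036·RH+0.049·T) = 0.5785 μm/a
  sum: 0.186 + 0.5785 → r_corr = 0.7645 μm/a
Ordering by μm/a: zinc (2.69) > copper (0.765)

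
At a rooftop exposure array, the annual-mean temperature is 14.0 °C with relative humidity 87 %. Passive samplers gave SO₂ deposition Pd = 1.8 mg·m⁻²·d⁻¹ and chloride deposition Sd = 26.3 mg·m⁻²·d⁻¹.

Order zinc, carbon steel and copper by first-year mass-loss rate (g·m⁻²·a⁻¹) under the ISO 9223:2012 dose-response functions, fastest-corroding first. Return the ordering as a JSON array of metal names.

["carbon steel", "copper", "zinc"]

zinc: T>10 °C ⇒ hinge -0.071·(14.0−10) = -0.2840
  sulphur-dioxide contribution → 0.688 μm/a
  chloride contribution → 0.7439 μm/a
  total first-year rate 1.432 μm/a
  mass loss = 1.432 μm/a × 7.14 g/cm³ = 10.22 g·m⁻²·a⁻¹
carbon steel: temperature factor f = -0.054·(4.0) = -0.2160
  sulphur-dioxide contribution → 11.03 μm/a
  chloride contribution → 23.94 μm/a
  ⇒ r_corr(carbon steel) = 34.97 μm/a
  mass loss = 34.97 μm/a × 7.85 g/cm³ = 274.5 g·m⁻²·a⁻¹
copper: f(T) = -0.080·(T−10) [T>10 °C] = -0.3200
  sulphur-dioxide contribution → 0.7602 μm/a
  chloride contribution → 1.128 μm/a
  total first-year rate 1.888 μm/a
  mass loss = 1.888 μm/a × 8.96 g/cm³ = 16.92 g·m⁻²·a⁻¹
Ordering by g·m⁻²·a⁻¹: carbon steel (274) > copper (16.9) > zinc (10.2)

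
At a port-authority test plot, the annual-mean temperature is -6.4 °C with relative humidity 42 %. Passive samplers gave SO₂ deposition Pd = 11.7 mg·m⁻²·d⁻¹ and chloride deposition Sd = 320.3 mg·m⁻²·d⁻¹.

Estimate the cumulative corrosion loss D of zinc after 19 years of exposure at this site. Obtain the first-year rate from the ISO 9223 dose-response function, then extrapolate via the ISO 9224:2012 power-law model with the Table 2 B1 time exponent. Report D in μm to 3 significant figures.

D(19) = 5.72 μm

zinc: T≤10 °C ⇒ hinge +0.038·(-6.4−10) = -0.6232
  Pd branch = 0.0129·Pd^0.44·e^(0.046·RH+f) = 0.1409 μm/a
  Cl⁻ term: 0.0175·320.3^0.57·exp(0.008·42+0.085·-6.4) = 0.381
  r_corr = 0.1409 + 0.381 = 0.5219 μm/a
ISO 9224: D(t) = r_corr · t^b with b = 0.813 (zinc, B1)
  D(19) = 0.5219 × 19^0.813 = 0.5219 × 10.96 = 5.717 μm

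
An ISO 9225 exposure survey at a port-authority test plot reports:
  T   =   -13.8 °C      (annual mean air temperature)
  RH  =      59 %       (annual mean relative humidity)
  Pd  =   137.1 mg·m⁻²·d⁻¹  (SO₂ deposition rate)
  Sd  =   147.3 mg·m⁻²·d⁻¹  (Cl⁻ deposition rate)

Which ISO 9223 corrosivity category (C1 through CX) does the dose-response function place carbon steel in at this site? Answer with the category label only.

C2

carbon steel: T≤10 °C ⇒ hinge +0.150·(-13.8−10) = -3.5700
  Pd branch = 1.77·Pd^0.52·e^(0.02·RH+f) = 2.095 μm/a
  Sd branch = 0.102·Sd^0.62·e^(0.033·RH+0.04·T) = 9.093 μm/a
  sum: 2.095 + 9.093 → r_corr = 11.19 μm/a
Category bounds: 1.3…25 μm/a bracket r_corr ⇒ C2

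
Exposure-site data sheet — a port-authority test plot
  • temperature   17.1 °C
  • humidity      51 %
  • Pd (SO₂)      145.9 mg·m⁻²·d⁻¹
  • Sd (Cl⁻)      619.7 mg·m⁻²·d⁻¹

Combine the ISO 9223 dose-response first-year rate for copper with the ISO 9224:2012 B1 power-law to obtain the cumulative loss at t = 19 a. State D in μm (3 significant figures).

D(19) = 7.59 μm

copper: f(T) = -0.080·(T−10) [T>10 °C] = -0.5680
  sulphur-dioxide contribution → 0.2224 μm/a
  chloride contribution → 0.8431 μm/a
  ⇒ r_corr(copper) = 1.065 μm/a
Long-term exponent b (ISO 9224 Table 2, B1) = 0.667
  D(19) = 1.065 × 19^0.667 = 1.065 × 7.127 = 7.594 μm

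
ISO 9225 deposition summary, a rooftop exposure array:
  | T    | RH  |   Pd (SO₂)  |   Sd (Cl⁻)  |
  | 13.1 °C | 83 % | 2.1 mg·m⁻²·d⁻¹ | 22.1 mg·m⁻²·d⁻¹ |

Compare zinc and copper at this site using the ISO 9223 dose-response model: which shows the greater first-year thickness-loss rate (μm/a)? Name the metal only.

copper

zinc: f(T) = -0.071·(T−10) [T>10 °C] = -0.2201
  Pd branch = 0.0129·Pd^0.44·e^(0.046·RH+f) = 0.653 μm/a
  Sd branch = 0.0175·Sd^0.57·e^(0.008·RH+0.085·T) = 0.6044 μm/a
  sum: 0.653 + 0.6044 → r_corr = 1.257 μm/a
copper: temperature factor f = -0.080·(3.1) = -0.2480
  SO₂ term: 0.0053·2.1^0.26·exp(0.059·83-0.2480) = 0.6716
  Cl⁻ term: 0.01025·22.1^0.27·exp(0.036·83+0.049·13.1) = 0.8916
  sum: 0.6716 + 0.8916 → r_corr = 1.563 μm/a
Ordering by μm/a: copper (1.56) > zinc (1.26)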